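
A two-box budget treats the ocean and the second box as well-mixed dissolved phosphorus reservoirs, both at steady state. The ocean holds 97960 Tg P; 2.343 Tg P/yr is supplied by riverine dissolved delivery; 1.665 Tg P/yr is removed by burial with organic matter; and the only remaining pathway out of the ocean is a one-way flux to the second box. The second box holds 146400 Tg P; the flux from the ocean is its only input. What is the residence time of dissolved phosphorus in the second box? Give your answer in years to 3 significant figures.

216000 yr

Balance the ocean: ΣF_in = 2.3430 Tg P/yr.
Flux to the second box = ΣF_in − (1.665) = 0.67800 Tg P/yr.
At steady state the output of the second box equals its input, 0.67800 Tg P/yr.
τ = M / F = 146400 / 0.67800 = 215900 yr.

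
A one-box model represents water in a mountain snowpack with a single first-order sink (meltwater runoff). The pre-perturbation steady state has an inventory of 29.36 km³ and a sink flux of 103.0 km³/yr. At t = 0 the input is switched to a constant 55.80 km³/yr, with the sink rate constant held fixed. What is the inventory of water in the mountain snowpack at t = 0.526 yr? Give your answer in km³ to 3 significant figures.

τ = M₀/F₀ = 29.36/103.0 = 0.2850 yr; rate constant k = 1/τ.
New steady state M_∞ = F₁/k = F₁·τ = 55.80 × 0.2850 = 15.906 km³.
M(t) = M_∞ + (M₀ − M_∞)·e^(−t/τ); t/τ = 0.526/0.2850 = 1.845, so e^(−t/τ) = 0.1580.
M(t) = 15.906 + 13.45 × 0.1580 = 18.031 km³.

18.0 km³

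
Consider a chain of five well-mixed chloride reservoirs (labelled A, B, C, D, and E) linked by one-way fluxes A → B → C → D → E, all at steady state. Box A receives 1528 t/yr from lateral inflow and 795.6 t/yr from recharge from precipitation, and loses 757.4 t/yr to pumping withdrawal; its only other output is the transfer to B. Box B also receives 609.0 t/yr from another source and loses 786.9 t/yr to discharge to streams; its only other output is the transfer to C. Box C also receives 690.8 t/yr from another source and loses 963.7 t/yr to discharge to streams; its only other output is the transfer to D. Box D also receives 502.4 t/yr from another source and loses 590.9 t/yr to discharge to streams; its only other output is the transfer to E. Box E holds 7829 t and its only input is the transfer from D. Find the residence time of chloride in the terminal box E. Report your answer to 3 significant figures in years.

Box A: F(A→B) = (1528 + 795.6) − 757.4 = 1566.2 t/yr.
Box B: F(B→C) = (1566.2 + 609.0) − 786.9 = 1388.3 t/yr.
Box C: F(C→D) = (1388.3 + 690.8) − 963.7 = 1115.4 t/yr.
Box D: F(D→E) = (1115.4 + 502.4) − 590.9 = 1026.9 t/yr.
Box E throughput = its input = 1026.9 t/yr; τ = 7829 / 1026.9 = 7.624 yr.

7.62 yr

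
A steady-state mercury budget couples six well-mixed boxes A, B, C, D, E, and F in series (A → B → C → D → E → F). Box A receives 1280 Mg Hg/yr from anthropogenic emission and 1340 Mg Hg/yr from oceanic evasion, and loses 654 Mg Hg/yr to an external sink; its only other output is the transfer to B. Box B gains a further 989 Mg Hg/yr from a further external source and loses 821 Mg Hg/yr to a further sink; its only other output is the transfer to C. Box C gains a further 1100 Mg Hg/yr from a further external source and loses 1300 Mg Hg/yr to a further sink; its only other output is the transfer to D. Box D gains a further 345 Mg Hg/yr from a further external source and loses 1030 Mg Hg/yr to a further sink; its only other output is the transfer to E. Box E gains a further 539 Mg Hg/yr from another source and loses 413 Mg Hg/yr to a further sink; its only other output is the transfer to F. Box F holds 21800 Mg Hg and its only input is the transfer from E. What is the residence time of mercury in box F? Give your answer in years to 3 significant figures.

Box A: F(A→B) = (1280 + 1340) − 654 = 1966.0 Mg Hg/yr.
Box B: F(B→C) = (1966.0 + 989) − 821 = 2134.0 Mg Hg/yr.
Box C: F(C→D) = (2134.0 + 1100) − 1300 = 1934.0 Mg Hg/yr.
Box D: F(D→E) = (1934.0 + 345) − 1030 = 1249.0 Mg Hg/yr.
Box E: F(E→F) = (1249.0 + 539) − 413 = 1375.0 Mg Hg/yr.
Box F throughput = its input = 1375.0 Mg Hg/yr; τ = 21800 / 1375.0 = 15.85 yr.

15.9 yr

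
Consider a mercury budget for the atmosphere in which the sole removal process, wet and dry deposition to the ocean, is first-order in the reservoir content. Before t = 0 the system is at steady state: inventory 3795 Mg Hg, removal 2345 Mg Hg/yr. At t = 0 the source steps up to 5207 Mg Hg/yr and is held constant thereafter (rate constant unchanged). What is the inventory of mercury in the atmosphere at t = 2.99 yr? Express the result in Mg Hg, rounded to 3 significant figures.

The sink rate constant is k = F₀/M₀ = 2345/3795 = 0.6179 yr⁻¹.
Solving dM/dt = F₁ − kM with M(0) = M₀ gives M(t) = F₁/k + (M₀ − F₁/k)·e^(−kt).
F₁/k = 5207/0.6179 = 8426.7 Mg Hg; kt = 0.6179 × 2.99 = 1.848, e^(−kt) = 0.1576.
M(2.99) = 8426.7 + (3795 − 8426.7) × 0.1576 = 8426.7 − 730.0 = 7696.6 Mg Hg.

7700 Mg Hg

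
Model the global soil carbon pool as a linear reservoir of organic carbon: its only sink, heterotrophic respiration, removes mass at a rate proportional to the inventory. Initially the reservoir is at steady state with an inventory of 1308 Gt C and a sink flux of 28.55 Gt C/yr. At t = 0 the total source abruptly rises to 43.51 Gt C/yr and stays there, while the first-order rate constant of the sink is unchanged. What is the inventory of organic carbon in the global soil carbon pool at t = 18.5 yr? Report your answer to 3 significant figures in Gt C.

1540 Gt C

The sink rate constant is k = F₀/M₀ = 28.55/1308 = 0.02183 yr⁻¹.
Solving dM/dt = F₁ − kM with M(0) = M₀ gives M(t) = F₁/k + (M₀ − F₁/k)·e^(−kt).
F₁/k = 43.51/0.02183 = 1993.4 Gt C; kt = 0.02183 × 18.5 = 0.4038, e^(−kt) = 0.6678.
M(18.5) = 1993.4 + (1308 − 1993.4) × 0.6678 = 1993.4 − 457.7 = 1535.7 Gt C.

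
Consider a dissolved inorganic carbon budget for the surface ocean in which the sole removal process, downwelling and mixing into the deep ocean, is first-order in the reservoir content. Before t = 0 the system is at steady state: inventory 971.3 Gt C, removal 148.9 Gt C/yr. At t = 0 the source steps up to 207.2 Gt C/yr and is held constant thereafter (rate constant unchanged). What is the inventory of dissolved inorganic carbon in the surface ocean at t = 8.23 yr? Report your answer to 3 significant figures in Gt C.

1240 Gt C

Residence time τ = M₀/F₀ = 6.523 yr. The eventual steady state is M_∞ = M₀·(F₁/F₀) = 971.3 × 207.2/148.9 = 1351.6 Gt C.
The anomaly ΔM(t) = M(t) − M_∞ decays as ΔM₀·e^(−t/τ) with ΔM₀ = 971.3 − 1351.6 = −380.3 Gt C.
At t = 8.23 yr, e^(−t/τ) = e^(−1.262) = 0.2832, so ΔM = −107.7 Gt C and M = 1351.6 − 107.7 = 1243.9 Gt C.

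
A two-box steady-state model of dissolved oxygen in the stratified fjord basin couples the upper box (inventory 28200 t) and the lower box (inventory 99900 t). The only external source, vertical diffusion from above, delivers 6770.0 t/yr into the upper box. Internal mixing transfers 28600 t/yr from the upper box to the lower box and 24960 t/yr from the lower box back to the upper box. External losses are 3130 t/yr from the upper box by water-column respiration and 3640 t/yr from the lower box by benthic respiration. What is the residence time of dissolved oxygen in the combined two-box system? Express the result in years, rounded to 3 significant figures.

Residence time in the combined system uses the total inventory and the total *external* removal — internal exchanges between the two boxes cancel.
M_total = 28200 + 99900 = 128100 t.
ΣF_external_out = 3130 + 3640 = 6770.0 t/yr.
τ = M_total / ΣF_ext = 128100 / 6770.0 = 18.92 yr.

18.9 yr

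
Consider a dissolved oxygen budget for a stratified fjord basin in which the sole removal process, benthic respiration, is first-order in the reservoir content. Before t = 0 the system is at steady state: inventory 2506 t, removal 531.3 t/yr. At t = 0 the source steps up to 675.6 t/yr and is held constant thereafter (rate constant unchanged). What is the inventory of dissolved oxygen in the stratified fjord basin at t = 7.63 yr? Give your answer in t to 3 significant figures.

3050 t

τ = M₀/F₀ = 2506/531.3 = 4.717 yr; rate constant k = 1/τ.
New steady state M_∞ = F₁/k = F₁·τ = 675.6 × 4.717 = 3186.6 t.
M(t) = M_∞ + (M₀ − M_∞)·e^(−t/τ); t/τ = 7.63/4.717 = 1.618, so e^(−t/τ) = 0.1984.
M(t) = 3186.6 − 680.6 × 0.1984 = 3051.6 t.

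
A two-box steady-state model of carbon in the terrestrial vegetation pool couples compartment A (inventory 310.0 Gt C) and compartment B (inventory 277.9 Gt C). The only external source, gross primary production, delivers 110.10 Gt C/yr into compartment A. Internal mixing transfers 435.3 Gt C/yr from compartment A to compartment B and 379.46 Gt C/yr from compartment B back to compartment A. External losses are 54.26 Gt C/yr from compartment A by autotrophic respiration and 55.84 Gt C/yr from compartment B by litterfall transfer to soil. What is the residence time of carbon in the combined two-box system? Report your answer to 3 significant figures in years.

For the system as a whole, the A↔B exchange is internal and contributes nothing to the throughput; only the external sinks remove mass.
M_total = 310.0 + 277.9 = 587.90 Gt C.
ΣF_external_out = 54.26 + 55.84 = 110.10 Gt C/yr.
τ = M_total / ΣF_ext = 587.90 / 110.10 = 5.340 yr.

5.34 yr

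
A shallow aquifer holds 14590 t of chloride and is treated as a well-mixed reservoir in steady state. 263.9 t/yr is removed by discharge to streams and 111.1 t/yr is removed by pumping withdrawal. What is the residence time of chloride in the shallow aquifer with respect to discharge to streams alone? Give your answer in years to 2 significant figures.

Residence time with respect to a single sink: τ = M / F_sink.
τ = 14590 / 263.9 = 55.29 yr.

55 yr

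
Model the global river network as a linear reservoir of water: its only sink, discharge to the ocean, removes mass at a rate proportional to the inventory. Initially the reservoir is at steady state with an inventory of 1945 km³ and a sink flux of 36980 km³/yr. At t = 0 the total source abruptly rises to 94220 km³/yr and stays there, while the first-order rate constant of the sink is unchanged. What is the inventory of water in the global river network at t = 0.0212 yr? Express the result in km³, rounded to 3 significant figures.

τ = M₀/F₀ = 1945/36980 = 0.05260 yr; rate constant k = 1/τ.
New steady state M_∞ = F₁/k = F₁·τ = 94220 × 0.05260 = 4955.6 km³.
M(t) = M_∞ + (M₀ − M_∞)·e^(−t/τ); t/τ = 0.0212/0.05260 = 0.4031, so e^(−t/τ) = 0.6683.
M(t) = 4955.6 − 3011 × 0.6683 = 2943.7 km³.

2940 km³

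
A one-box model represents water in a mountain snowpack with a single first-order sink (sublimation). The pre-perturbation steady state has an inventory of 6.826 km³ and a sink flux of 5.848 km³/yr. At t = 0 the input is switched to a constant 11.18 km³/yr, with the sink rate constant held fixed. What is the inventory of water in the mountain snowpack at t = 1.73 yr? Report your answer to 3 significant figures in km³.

11.6 km³

The sink rate constant is k = F₀/M₀ = 5.848/6.826 = 0.8567 yr⁻¹.
Solving dM/dt = F₁ − kM with M(0) = M₀ gives M(t) = F₁/k + (M₀ − F₁/k)·e^(−kt).
F₁/k = 11.18/0.8567 = 13.050 km³; kt = 0.8567 × 1.73 = 1.482, e^(−kt) = 0.2272.
M(1.73) = 13.050 + (6.826 − 13.050) × 0.2272 = 13.050 − 1.414 = 11.636 km³.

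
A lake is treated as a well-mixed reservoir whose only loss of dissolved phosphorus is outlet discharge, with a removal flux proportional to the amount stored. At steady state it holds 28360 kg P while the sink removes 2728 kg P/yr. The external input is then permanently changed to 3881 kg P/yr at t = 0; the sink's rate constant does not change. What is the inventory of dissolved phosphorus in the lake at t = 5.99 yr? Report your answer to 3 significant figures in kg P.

33600 kg P

The sink rate constant is k = F₀/M₀ = 2728/28360 = 0.09619 yr⁻¹.
Solving dM/dt = F₁ − kM with M(0) = M₀ gives M(t) = F₁/k + (M₀ − F₁/k)·e^(−kt).
F₁/k = 3881/0.09619 = 40346 kg P; kt = 0.09619 × 5.99 = 0.5762, e^(−kt) = 0.5620.
M(5.99) = 40346 + (28360 − 40346) × 0.5620 = 40346 − 6737 = 33610 kg P.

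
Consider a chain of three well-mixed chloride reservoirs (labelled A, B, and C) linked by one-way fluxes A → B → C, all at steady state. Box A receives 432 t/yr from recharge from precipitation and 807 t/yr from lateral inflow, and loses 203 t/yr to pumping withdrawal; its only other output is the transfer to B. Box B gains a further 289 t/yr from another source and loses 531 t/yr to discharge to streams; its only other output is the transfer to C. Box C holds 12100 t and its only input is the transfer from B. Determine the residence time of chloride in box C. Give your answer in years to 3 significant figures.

15.2 yr

Box A: F(A→B) = (432 + 807) − 203 = 1036.0 t/yr.
Box B: F(B→C) = (1036.0 + 289) − 531 = 794.00 t/yr.
Box C throughput = its input = 794.00 t/yr; τ = 12100 / 794.00 = 15.24 yr.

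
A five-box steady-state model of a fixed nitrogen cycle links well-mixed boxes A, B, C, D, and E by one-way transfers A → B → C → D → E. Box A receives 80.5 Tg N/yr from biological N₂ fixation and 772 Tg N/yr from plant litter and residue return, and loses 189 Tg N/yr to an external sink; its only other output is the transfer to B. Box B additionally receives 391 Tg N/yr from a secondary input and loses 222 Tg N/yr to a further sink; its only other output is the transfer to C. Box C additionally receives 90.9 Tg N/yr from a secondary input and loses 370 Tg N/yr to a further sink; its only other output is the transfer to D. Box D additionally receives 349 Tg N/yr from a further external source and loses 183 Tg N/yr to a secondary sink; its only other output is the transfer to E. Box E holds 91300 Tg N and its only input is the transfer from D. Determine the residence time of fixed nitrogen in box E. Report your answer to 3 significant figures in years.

127 yr

Box A: F(A→B) = (80.5 + 772) − 189 = 663.50 Tg N/yr.
Box B: F(B→C) = (663.50 + 391) − 222 = 832.50 Tg N/yr.
Box C: F(C→D) = (832.50 + 90.9) − 370 = 553.40 Tg N/yr.
Box D: F(D→E) = (553.40 + 349) − 183 = 719.40 Tg N/yr.
Box E throughput = its input = 719.40 Tg N/yr; τ = 91300 / 719.40 = 126.9 yr.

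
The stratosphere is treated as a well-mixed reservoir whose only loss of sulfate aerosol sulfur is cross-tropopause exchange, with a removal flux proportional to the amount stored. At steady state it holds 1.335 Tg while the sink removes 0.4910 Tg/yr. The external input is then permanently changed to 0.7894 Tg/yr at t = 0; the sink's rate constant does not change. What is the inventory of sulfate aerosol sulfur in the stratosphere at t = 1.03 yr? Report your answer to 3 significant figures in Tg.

The sink rate constant is k = F₀/M₀ = 0.4910/1.335 = 0.3678 yr⁻¹.
Solving dM/dt = F₁ − kM with M(0) = M₀ gives M(t) = F₁/k + (M₀ − F₁/k)·e^(−kt).
F₁/k = 0.7894/0.3678 = 2.1463 Tg; kt = 0.3678 × 1.03 = 0.3788, e^(−kt) = 0.6847.
M(1.03) = 2.1463 + (1.335 − 2.1463) × 0.6847 = 2.1463 − 0.5555 = 1.5908 Tg.

1.59 Tg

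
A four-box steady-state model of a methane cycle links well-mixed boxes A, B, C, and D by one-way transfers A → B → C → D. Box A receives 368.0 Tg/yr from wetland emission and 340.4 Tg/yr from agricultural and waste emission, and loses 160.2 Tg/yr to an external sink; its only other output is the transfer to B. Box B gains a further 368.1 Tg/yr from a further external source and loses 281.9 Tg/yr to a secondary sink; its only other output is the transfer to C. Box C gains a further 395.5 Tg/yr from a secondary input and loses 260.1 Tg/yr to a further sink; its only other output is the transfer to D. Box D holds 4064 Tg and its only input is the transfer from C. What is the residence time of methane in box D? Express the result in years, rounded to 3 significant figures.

5.28 yr

Box A: F(A→B) = (368.0 + 340.4) − 160.2 = 548.20 Tg/yr.
Box B: F(B→C) = (548.20 + 368.1) − 281.9 = 634.40 Tg/yr.
Box C: F(C→D) = (634.40 + 395.5) − 260.1 = 769.80 Tg/yr.
Box D throughput = its input = 769.80 Tg/yr; τ = 4064 / 769.80 = 5.279 yr.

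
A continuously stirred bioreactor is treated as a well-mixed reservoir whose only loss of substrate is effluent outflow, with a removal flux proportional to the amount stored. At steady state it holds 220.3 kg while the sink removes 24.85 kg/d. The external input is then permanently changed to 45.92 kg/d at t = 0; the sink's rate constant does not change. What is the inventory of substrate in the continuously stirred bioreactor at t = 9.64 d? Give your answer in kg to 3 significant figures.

344 kg

The sink rate constant is k = F₀/M₀ = 24.85/220.3 = 0.1128 d⁻¹.
Solving dM/dt = F₁ − kM with M(0) = M₀ gives M(t) = F₁/k + (M₀ − F₁/k)·e^(−kt).
F₁/k = 45.92/0.1128 = 407.09 kg; kt = 0.1128 × 9.64 = 1.087, e^(−kt) = 0.3371.
M(9.64) = 407.09 + (220.3 − 407.09) × 0.3371 = 407.09 − 62.97 = 344.12 kg.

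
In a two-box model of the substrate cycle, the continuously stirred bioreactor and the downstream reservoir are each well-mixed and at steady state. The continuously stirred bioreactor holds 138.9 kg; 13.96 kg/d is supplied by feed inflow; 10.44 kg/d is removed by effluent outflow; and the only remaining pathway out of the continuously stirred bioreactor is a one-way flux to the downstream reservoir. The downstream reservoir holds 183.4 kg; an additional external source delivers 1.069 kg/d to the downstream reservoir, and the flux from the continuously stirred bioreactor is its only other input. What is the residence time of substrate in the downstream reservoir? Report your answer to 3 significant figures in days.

Balance the continuously stirred bioreactor: ΣF_in = 13.960 kg/d.
Flux to the downstream reservoir = ΣF_in − (10.44) = 3.5200 kg/d.
Total input to the downstream reservoir = 3.5200 + 1.069 = 4.5890 kg/d; at steady state this equals its total output.
τ = M / F = 183.4 / 4.5890 = 39.97 d.

40.0 d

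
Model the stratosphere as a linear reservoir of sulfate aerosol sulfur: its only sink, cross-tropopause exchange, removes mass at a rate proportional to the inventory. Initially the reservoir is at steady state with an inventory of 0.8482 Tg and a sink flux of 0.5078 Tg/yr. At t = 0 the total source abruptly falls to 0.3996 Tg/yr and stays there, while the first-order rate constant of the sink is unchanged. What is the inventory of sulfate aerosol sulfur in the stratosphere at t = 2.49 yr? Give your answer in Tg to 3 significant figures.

0.708 Tg

τ = M₀/F₀ = 0.8482/0.5078 = 1.670 yr; rate constant k = 1/τ.
New steady state M_∞ = F₁/k = F₁·τ = 0.3996 × 1.670 = 0.66747 Tg.
M(t) = M_∞ + (M₀ − M_∞)·e^(−t/τ); t/τ = 2.49/1.670 = 1.491, so e^(−t/τ) = 0.2252.
M(t) = 0.66747 + 0.1807 × 0.2252 = 0.70817 Tg.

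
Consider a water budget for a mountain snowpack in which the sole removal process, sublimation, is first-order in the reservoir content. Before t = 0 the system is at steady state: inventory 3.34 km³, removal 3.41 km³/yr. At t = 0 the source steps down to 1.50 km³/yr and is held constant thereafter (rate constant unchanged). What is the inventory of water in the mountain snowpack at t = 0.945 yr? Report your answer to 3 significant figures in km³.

The sink rate constant is k = F₀/M₀ = 3.41/3.34 = 1.021 yr⁻¹.
Solving dM/dt = F₁ − kM with M(0) = M₀ gives M(t) = F₁/k + (M₀ − F₁/k)·e^(−kt).
F₁/k = 1.50/1.021 = 1.4692 km³; kt = 1.021 × 0.945 = 0.9648, e^(−kt) = 0.3811.
M(0.945) = 1.4692 + (3.34 − 1.4692) × 0.3811 = 1.4692 + 0.7129 = 2.1821 km³.

2.18 km³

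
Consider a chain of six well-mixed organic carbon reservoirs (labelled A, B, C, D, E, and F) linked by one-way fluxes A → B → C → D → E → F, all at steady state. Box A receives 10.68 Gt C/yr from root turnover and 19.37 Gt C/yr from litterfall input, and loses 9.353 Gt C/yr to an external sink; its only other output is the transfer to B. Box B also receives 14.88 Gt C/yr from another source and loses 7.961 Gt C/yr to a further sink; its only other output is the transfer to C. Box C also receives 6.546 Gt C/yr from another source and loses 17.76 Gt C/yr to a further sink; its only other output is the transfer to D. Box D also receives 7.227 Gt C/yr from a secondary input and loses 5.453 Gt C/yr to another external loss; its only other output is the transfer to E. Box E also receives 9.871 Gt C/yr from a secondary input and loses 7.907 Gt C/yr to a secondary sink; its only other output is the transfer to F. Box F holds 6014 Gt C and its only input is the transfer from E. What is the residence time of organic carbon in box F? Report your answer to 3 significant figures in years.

Box A: F(A→B) = (10.68 + 19.37) − 9.353 = 20.697 Gt C/yr.
Box B: F(B→C) = (20.697 + 14.88) − 7.961 = 27.616 Gt C/yr.
Box C: F(C→D) = (27.616 + 6.546) − 17.76 = 16.402 Gt C/yr.
Box D: F(D→E) = (16.402 + 7.227) − 5.453 = 18.176 Gt C/yr.
Box E: F(E→F) = (18.176 + 9.871) − 7.907 = 20.140 Gt C/yr.
Box F throughput = its input = 20.140 Gt C/yr; τ = 6014 / 20.140 = 298.6 yr.

299 yr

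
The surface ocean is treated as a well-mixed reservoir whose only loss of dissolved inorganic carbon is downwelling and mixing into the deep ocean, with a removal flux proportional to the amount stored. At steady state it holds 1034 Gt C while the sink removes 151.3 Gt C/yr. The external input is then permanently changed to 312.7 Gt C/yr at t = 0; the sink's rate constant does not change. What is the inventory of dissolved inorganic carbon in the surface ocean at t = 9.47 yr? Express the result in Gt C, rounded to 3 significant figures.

The sink rate constant is k = F₀/M₀ = 151.3/1034 = 0.1463 yr⁻¹.
Solving dM/dt = F₁ − kM with M(0) = M₀ gives M(t) = F₁/k + (M₀ − F₁/k)·e^(−kt).
F₁/k = 312.7/0.1463 = 2137.0 Gt C; kt = 0.1463 × 9.47 = 1.386, e^(−kt) = 0.2501.
M(9.47) = 2137.0 + (1034 − 2137.0) × 0.2501 = 2137.0 − 275.9 = 1861.1 Gt C.

1860 Gt C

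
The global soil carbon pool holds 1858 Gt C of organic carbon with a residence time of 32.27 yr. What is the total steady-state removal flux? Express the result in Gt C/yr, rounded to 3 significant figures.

57.6 Gt C/yr

F = M / τ = 1858 / 32.27 = 57.58 Gt C/yr.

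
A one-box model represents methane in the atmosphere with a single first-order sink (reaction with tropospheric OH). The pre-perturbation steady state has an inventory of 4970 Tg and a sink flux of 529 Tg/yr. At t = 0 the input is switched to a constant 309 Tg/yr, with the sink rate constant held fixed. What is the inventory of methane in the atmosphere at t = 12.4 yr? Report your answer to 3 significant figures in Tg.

τ = M₀/F₀ = 4970/529 = 9.395 yr; rate constant k = 1/τ.
New steady state M_∞ = F₁/k = F₁·τ = 309 × 9.395 = 2903.1 Tg.
M(t) = M_∞ + (M₀ − M_∞)·e^(−t/τ); t/τ = 12.4/9.395 = 1.320, so e^(−t/τ) = 0.2672.
M(t) = 2903.1 + 2067 × 0.2672 = 3455.3 Tg.

3460 Tg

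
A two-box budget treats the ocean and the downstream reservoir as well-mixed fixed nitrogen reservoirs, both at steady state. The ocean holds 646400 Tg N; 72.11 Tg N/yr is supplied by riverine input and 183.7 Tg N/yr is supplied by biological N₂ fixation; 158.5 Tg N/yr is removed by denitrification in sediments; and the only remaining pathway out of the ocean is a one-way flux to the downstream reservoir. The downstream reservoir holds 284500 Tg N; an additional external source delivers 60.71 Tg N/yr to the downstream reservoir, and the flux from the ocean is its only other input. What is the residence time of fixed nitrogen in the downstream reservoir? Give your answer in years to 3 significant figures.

Balance the ocean: ΣF_in = 72.11 + 183.7 = 255.81 Tg N/yr.
Flux to the downstream reservoir = ΣF_in − (158.5) = 97.310 Tg N/yr.
Total input to the downstream reservoir = 97.310 + 60.71 = 158.02 Tg N/yr; at steady state this equals its total output.
τ = M / F = 284500 / 158.02 = 1800 yr.

1800 yr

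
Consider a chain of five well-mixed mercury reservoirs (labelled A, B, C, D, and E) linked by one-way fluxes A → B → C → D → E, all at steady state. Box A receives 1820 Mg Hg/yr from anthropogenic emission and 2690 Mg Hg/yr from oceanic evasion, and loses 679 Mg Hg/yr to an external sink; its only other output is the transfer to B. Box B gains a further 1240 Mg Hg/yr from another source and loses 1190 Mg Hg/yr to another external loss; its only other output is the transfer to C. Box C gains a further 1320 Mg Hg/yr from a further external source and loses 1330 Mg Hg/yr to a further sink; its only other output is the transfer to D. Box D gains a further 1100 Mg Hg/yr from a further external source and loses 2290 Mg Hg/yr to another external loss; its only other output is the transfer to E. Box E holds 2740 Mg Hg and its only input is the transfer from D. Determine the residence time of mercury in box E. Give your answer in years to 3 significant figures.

1.02 yr

Box A: F(A→B) = (1820 + 2690) − 679 = 3831.0 Mg Hg/yr.
Box B: F(B→C) = (3831.0 + 1240) − 1190 = 3881.0 Mg Hg/yr.
Box C: F(C→D) = (3881.0 + 1320) − 1330 = 3871.0 Mg Hg/yr.
Box D: F(D→E) = (3871.0 + 1100) − 2290 = 2681.0 Mg Hg/yr.
Box E throughput = its input = 2681.0 Mg Hg/yr; τ = 2740 / 2681.0 = 1.022 yr.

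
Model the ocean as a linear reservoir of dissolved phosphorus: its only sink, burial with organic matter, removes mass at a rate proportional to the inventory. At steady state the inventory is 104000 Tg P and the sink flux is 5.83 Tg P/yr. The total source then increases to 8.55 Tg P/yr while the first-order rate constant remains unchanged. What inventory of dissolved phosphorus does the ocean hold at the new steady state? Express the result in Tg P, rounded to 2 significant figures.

150000 Tg P

Rate constant k = F/M = 5.83 / 104000 = 5.606×10^-5 yr⁻¹.
At the new steady state, source = k·M_new ⇒ M_new = 8.55 / 5.606×10^-5 = 152500 Tg P.
(Equivalently M_new = M × F_new/F_old = 104000 × 8.55/5.83.)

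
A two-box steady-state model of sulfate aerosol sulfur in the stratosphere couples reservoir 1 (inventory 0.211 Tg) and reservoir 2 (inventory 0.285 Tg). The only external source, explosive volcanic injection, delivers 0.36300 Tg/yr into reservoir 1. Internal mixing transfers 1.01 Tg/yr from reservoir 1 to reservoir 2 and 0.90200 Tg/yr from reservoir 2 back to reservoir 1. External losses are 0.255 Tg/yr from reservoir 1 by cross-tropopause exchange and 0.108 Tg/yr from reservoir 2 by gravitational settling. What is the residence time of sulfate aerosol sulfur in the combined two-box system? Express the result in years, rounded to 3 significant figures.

Treat the two boxes together as one reservoir: the mixing fluxes between them are internal recycling, so τ = ΣM / Σ(external losses).
M_total = 0.211 + 0.285 = 0.49600 Tg.
ΣF_external_out = 0.255 + 0.108 = 0.36300 Tg/yr.
τ = M_total / ΣF_ext = 0.49600 / 0.36300 = 1.366 yr.

1.37 yr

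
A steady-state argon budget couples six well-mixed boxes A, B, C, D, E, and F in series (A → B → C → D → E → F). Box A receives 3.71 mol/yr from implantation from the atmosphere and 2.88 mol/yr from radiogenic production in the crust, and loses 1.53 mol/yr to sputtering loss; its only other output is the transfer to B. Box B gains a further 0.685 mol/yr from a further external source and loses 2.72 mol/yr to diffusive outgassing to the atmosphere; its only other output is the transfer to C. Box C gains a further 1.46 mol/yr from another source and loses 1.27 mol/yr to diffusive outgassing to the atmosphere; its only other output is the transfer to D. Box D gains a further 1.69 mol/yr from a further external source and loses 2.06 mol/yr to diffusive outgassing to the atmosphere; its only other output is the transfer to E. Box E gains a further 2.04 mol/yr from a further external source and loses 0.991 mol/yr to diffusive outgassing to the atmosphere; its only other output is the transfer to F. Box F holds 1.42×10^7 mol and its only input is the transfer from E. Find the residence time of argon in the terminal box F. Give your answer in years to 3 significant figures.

Box A: F(A→B) = (3.71 + 2.88) − 1.53 = 5.0600 mol/yr.
Box B: F(B→C) = (5.0600 + 0.685) − 2.72 = 3.0250 mol/yr.
Box C: F(C→D) = (3.0250 + 1.46) − 1.27 = 3.2150 mol/yr.
Box D: F(D→E) = (3.2150 + 1.69) − 2.06 = 2.8450 mol/yr.
Box E: F(E→F) = (2.8450 + 2.04) − 0.991 = 3.8940 mol/yr.
Box F throughput = its input = 3.8940 mol/yr; τ = 1.42×10^7 / 3.8940 = 3.647×10^6 yr.

3.65×10^6 yr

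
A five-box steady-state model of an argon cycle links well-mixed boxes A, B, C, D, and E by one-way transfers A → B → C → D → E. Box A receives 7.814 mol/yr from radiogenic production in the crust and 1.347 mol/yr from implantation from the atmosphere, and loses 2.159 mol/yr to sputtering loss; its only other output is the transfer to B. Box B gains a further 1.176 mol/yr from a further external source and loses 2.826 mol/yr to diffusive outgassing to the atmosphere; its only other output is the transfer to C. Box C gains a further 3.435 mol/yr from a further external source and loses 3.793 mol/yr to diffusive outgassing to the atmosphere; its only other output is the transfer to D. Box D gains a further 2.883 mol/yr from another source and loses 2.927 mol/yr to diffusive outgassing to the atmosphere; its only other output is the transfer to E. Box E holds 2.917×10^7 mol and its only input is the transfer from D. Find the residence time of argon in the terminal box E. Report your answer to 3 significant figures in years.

5.89×10^6 yr

Box A: F(A→B) = (7.814 + 1.347) − 2.159 = 7.0020 mol/yr.
Box B: F(B→C) = (7.0020 + 1.176) − 2.826 = 5.3520 mol/yr.
Box C: F(C→D) = (5.3520 + 3.435) − 3.793 = 4.9940 mol/yr.
Box D: F(D→E) = (4.9940 + 2.883) − 2.927 = 4.9500 mol/yr.
Box E throughput = its input = 4.9500 mol/yr; τ = 2.917×10^7 / 4.9500 = 5.893×10^6 yr.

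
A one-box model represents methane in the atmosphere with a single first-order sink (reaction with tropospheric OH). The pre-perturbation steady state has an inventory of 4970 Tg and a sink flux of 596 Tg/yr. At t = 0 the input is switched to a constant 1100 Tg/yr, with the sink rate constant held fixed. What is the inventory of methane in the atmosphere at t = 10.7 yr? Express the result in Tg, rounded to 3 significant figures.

8010 Tg

Residence time τ = M₀/F₀ = 8.339 yr. The eventual steady state is M_∞ = M₀·(F₁/F₀) = 4970 × 1100/596 = 9172.8 Tg.
The anomaly ΔM(t) = M(t) − M_∞ decays as ΔM₀·e^(−t/τ) with ΔM₀ = 4970 − 9172.8 = −4203 Tg.
At t = 10.7 yr, e^(−t/τ) = e^(−1.283) = 0.2772, so ΔM = −1165 Tg and M = 9172.8 − 1165 = 8007.9 Tg.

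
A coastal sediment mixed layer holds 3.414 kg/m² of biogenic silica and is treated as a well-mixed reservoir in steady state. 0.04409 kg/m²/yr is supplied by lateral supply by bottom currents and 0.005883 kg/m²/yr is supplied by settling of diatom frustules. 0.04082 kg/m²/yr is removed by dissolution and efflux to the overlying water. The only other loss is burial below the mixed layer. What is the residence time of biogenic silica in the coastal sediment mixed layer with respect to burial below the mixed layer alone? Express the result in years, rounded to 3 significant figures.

At steady state ΣF_in = ΣF_out.
ΣF_in = 0.04409 + 0.005883 = 0.049973 kg/m²/yr.
Burial below the mixed layer flux = ΣF_in − (0.04082) = 0.049973 − 0.04082 = 0.009153 kg/m²/yr.
τ = M / F = 3.414 / 0.009153 = 373.0 yr.

373 yr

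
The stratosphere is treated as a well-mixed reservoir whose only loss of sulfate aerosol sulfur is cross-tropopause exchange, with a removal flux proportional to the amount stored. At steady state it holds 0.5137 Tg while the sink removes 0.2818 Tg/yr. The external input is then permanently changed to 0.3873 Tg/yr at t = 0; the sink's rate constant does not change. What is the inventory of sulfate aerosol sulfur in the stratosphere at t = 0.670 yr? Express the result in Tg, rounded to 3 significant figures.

0.573 Tg

The sink rate constant is k = F₀/M₀ = 0.2818/0.5137 = 0.5486 yr⁻¹.
Solving dM/dt = F₁ − kM with M(0) = M₀ gives M(t) = F₁/k + (M₀ − F₁/k)·e^(−kt).
F₁/k = 0.3873/0.5486 = 0.70602 Tg; kt = 0.5486 × 0.670 = 0.3675, e^(−kt) = 0.6924.
M(0.670) = 0.70602 + (0.5137 − 0.70602) × 0.6924 = 0.70602 − 0.1332 = 0.57285 Tg.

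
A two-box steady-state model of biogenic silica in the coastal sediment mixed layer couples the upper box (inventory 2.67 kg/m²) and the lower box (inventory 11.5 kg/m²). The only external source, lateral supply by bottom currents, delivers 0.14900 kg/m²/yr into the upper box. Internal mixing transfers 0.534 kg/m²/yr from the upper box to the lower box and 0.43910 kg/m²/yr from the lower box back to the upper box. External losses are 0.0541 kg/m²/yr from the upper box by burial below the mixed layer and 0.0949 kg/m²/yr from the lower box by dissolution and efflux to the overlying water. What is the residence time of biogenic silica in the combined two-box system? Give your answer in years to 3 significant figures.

95.1 yr

Residence time in the combined system uses the total inventory and the total *external* removal — internal exchanges between the two boxes cancel.
M_total = 2.67 + 11.5 = 14.170 kg/m².
ΣF_external_out = 0.0541 + 0.0949 = 0.14900 kg/m²/yr.
τ = M_total / ΣF_ext = 14.170 / 0.14900 = 95.10 yr.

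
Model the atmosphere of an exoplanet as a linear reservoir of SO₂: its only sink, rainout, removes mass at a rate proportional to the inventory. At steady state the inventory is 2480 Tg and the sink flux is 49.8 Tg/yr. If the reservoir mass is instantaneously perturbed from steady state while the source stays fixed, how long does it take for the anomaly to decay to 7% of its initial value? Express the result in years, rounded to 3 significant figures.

132 yr

For a linear reservoir the anomaly decays as exp(−t/τ) with τ = M/F = 2480/49.8 = 49.80 yr.
exp(−t/τ) = 0.07 ⇒ t = −τ ln(0.07) = 49.80 × 2.659 = 132.4 yr.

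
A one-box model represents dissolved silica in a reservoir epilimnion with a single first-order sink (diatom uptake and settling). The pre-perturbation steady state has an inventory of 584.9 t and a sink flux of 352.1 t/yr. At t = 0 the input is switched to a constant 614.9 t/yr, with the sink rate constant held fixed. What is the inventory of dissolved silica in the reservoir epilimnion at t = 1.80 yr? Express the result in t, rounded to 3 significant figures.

The sink rate constant is k = F₀/M₀ = 352.1/584.9 = 0.6020 yr⁻¹.
Solving dM/dt = F₁ − kM with M(0) = M₀ gives M(t) = F₁/k + (M₀ − F₁/k)·e^(−kt).
F₁/k = 614.9/0.6020 = 1021.5 t; kt = 0.6020 × 1.80 = 1.084, e^(−kt) = 0.3384.
M(1.80) = 1021.5 + (584.9 − 1021.5) × 0.3384 = 1021.5 − 147.7 = 873.73 t.

874 t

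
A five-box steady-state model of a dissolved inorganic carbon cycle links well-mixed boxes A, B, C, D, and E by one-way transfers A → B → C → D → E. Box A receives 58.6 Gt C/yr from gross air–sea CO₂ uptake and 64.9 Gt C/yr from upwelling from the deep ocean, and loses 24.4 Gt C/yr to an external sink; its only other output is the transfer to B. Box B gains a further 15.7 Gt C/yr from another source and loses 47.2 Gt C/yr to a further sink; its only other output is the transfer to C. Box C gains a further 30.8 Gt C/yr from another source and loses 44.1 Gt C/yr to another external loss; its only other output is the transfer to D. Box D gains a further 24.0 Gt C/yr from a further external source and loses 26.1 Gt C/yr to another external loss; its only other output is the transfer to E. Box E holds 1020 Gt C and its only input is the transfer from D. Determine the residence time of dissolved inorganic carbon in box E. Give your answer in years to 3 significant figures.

Box A: F(A→B) = (58.6 + 64.9) − 24.4 = 99.100 Gt C/yr.
Box B: F(B→C) = (99.100 + 15.7) − 47.2 = 67.600 Gt C/yr.
Box C: F(C→D) = (67.600 + 30.8) − 44.1 = 54.300 Gt C/yr.
Box D: F(D→E) = (54.300 + 24.0) − 26.1 = 52.200 Gt C/yr.
Box E throughput = its input = 52.200 Gt C/yr; τ = 1020 / 52.200 = 19.54 yr.

19.5 yr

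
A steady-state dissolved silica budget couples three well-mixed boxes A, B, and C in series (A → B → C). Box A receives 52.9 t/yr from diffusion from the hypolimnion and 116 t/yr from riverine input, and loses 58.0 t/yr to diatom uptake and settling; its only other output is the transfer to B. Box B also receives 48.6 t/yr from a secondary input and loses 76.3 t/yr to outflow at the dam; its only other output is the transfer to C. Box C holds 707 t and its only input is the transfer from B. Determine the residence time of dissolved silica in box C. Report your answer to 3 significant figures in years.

Box A: F(A→B) = (52.9 + 116) − 58.0 = 110.90 t/yr.
Box B: F(B→C) = (110.90 + 48.6) − 76.3 = 83.200 t/yr.
Box C throughput = its input = 83.200 t/yr; τ = 707 / 83.200 = 8.498 yr.

8.50 yr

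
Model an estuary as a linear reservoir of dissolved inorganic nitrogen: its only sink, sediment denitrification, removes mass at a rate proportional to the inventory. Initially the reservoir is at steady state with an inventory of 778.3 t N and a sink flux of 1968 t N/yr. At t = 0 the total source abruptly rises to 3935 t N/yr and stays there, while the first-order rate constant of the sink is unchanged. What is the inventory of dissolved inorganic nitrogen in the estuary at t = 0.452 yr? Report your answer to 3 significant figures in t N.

The sink rate constant is k = F₀/M₀ = 1968/778.3 = 2.529 yr⁻¹.
Solving dM/dt = F₁ − kM with M(0) = M₀ gives M(t) = F₁/k + (M₀ − F₁/k)·e^(−kt).
F₁/k = 3935/2.529 = 1556.2 t N; kt = 2.529 × 0.452 = 1.143, e^(−kt) = 0.3189.
M(0.452) = 1556.2 + (778.3 − 1556.2) × 0.3189 = 1556.2 − 248.1 = 1308.1 t N.

1310 t N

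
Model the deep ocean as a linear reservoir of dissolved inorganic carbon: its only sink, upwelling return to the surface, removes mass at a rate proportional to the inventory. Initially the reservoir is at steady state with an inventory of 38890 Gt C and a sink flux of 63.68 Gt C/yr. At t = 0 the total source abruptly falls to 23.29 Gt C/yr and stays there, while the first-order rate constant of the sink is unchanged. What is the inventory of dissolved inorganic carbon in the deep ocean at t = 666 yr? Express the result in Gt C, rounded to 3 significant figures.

22500 Gt C

The sink rate constant is k = F₀/M₀ = 63.68/38890 = 0.001637 yr⁻¹.
Solving dM/dt = F₁ − kM with M(0) = M₀ gives M(t) = F₁/k + (M₀ − F₁/k)·e^(−kt).
F₁/k = 23.29/0.001637 = 14223 Gt C; kt = 0.001637 × 666 = 1.091, e^(−kt) = 0.3360.
M(666) = 14223 + (38890 − 14223) × 0.3360 = 14223 + 8289 = 22512 Gt C.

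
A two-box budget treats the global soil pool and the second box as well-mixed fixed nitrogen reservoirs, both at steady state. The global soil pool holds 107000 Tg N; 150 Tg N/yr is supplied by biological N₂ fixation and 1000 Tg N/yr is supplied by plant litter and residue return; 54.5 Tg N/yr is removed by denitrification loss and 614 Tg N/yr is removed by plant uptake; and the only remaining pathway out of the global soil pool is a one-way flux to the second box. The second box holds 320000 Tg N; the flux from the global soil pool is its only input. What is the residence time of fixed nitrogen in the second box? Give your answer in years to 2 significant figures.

660 yr

Balance the global soil pool: ΣF_in = 150 + 1000 = 1150.0 Tg N/yr.
Flux to the second box = ΣF_in − (54.5 + 614) = 481.50 Tg N/yr.
At steady state the output of the second box equals its input, 481.50 Tg N/yr.
τ = M / F = 320000 / 481.50 = 664.6 yr.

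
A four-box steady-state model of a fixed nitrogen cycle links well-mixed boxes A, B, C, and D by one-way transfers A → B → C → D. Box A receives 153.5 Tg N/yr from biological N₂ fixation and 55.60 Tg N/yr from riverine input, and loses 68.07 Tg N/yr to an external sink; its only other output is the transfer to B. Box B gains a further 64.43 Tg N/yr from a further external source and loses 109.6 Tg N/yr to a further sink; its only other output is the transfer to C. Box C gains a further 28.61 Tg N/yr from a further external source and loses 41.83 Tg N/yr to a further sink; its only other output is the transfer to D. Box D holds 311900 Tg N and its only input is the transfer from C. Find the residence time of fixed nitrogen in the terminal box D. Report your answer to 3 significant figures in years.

3770 yr

Box A: F(A→B) = (153.5 + 55.60) − 68.07 = 141.03 Tg N/yr.
Box B: F(B→C) = (141.03 + 64.43) − 109.6 = 95.860 Tg N/yr.
Box C: F(C→D) = (95.860 + 28.61) − 41.83 = 82.640 Tg N/yr.
Box D throughput = its input = 82.640 Tg N/yr; τ = 311900 / 82.640 = 3774 yr.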